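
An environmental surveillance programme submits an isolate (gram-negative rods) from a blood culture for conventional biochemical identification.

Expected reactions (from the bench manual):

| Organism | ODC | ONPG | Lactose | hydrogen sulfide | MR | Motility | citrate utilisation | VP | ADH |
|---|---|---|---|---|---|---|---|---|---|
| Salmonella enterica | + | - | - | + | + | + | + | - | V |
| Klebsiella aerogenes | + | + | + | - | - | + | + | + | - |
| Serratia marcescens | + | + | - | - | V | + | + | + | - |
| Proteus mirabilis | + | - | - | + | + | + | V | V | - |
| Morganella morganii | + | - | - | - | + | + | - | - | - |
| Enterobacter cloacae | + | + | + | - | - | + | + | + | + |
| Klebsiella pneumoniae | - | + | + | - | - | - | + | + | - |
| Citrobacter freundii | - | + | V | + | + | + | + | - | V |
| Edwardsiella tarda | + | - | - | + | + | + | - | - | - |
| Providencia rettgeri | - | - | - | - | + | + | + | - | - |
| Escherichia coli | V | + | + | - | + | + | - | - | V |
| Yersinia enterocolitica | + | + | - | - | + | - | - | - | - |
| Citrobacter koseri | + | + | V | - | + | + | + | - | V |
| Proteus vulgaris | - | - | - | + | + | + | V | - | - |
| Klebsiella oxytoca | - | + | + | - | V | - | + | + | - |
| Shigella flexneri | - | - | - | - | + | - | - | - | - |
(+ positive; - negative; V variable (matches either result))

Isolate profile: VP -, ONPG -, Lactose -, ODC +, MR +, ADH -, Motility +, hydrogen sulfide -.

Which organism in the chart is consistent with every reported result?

Morganella morganii

ADH -: excludes Enterobacter cloacae — 15 left.
Lactose -: excludes Klebsiella aerogenes, Klebsiella pneumoniae, Escherichia coli, Klebsiella oxytoca — 11 left.
hydrogen sulfide -: excludes 5 organisms — 6 left.
MR +: all 6 remaining candidates are consistent.
ONPG -: excludes Serratia marcescens, Yersinia enterocolitica, Citrobacter koseri — 3 left.
ODC +: excludes Providencia rettgeri, Shigella flexneri — 1 left.
Motility +: the one remaining candidate is consistent.
VP -: the one remaining candidate is consistent.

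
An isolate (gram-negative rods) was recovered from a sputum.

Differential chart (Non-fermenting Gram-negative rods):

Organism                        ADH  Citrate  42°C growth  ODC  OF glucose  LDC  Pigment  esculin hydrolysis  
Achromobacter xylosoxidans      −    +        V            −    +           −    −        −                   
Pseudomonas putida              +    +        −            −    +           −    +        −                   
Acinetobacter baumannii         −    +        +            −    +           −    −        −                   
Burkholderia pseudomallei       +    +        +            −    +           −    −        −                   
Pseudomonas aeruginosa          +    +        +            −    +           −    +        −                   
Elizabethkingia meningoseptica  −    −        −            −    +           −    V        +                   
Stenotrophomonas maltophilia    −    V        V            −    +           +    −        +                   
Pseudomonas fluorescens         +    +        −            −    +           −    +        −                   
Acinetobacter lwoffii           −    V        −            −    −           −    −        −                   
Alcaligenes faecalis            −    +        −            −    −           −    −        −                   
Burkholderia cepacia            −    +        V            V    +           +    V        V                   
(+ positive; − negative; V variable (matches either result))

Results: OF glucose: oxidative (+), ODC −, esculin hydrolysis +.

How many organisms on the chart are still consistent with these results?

OF glucose +: excludes Acinetobacter lwoffii, Alcaligenes faecalis — 9 left.
ODC −: all 9 remaining candidates are consistent.
esculin hydrolysis +: excludes 6 organisms — 3 left.
Still consistent: Burkholderia cepacia, Elizabethkingia meningoseptica, Stenotrophomonas maltophilia.

3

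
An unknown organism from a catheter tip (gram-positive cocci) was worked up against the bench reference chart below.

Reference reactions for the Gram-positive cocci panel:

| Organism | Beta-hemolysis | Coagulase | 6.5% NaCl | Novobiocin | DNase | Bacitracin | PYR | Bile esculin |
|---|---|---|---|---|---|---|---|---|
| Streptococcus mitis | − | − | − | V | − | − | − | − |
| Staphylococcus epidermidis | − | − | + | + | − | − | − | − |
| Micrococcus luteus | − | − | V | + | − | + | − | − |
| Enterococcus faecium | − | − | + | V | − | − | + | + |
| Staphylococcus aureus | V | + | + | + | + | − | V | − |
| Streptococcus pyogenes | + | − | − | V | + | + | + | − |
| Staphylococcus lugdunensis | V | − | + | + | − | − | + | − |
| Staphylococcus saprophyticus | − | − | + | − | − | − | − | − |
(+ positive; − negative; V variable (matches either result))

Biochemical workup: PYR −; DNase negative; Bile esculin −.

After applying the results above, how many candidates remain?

Bile esculin −: excludes Enterococcus faecium — 7 left.
PYR −: excludes Streptococcus pyogenes, Staphylococcus lugdunensis — 5 left.
DNase −: excludes Staphylococcus aureus — 4 left.
Still consistent: Micrococcus luteus, Staphylococcus epidermidis, Staphylococcus saprophyticus, Streptococcus mitis.

4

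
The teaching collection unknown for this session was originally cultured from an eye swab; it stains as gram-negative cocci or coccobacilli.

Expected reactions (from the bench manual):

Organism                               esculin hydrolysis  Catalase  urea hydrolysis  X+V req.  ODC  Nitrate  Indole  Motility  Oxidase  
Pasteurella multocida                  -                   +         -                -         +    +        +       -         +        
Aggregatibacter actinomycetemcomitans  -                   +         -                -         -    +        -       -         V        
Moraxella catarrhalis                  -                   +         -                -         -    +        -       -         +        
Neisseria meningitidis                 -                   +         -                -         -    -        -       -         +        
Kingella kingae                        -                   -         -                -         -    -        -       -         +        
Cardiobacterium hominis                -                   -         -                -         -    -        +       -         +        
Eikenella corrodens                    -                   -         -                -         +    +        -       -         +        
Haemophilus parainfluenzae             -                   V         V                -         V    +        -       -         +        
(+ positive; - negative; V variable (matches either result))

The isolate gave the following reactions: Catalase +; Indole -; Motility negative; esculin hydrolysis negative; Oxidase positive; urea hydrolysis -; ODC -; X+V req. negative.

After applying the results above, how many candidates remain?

4

Indole -: excludes Pasteurella multocida, Cardiobacterium hominis — 6 left.
Motility -: all 6 remaining candidates are consistent.
Oxidase +: all 6 remaining candidates are consistent.
urea hydrolysis -: all 6 remaining candidates are consistent.
esculin hydrolysis -: all 6 remaining candidates are consistent.
Catalase +: excludes Kingella kingae, Eikenella corrodens — 4 left.
ODC -: all 4 remaining candidates are consistent.
X+V req. -: all 4 remaining candidates are consistent.
Still consistent: Aggregatibacter actinomycetemcomitans, Haemophilus parainfluenzae, Moraxella catarrhalis, Neisseria meningitidis.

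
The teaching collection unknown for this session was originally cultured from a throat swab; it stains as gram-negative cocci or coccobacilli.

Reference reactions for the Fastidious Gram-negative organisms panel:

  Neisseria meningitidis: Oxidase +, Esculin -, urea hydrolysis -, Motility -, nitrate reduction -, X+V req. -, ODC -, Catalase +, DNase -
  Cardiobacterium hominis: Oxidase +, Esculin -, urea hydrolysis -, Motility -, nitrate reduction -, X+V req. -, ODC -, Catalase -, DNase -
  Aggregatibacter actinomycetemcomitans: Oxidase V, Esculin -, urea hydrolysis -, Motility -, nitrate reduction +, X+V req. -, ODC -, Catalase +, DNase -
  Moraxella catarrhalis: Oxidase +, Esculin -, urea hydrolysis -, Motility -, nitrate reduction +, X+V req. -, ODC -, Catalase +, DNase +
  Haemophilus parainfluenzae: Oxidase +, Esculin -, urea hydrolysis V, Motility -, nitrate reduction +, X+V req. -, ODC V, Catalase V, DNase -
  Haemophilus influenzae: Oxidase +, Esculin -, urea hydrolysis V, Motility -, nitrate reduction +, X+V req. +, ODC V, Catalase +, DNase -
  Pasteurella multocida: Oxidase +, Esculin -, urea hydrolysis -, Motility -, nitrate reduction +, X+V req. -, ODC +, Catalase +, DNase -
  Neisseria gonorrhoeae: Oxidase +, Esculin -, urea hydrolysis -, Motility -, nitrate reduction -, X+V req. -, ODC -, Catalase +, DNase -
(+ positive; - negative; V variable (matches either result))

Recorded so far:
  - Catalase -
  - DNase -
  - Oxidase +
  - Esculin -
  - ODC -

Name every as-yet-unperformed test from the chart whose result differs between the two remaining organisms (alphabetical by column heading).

ODC -: excludes Pasteurella multocida — 7 left.
Oxidase +: all 7 remaining candidates are consistent.
Esculin -: all 7 remaining candidates are consistent.
DNase -: excludes Moraxella catarrhalis — 6 left.
Catalase -: excludes Neisseria meningitidis, Aggregatibacter actinomycetemcomitans, Haemophilus influenzae, Neisseria gonorrhoeae — 2 left.
Two candidates remain: Cardiobacterium hominis and Haemophilus parainfluenzae.
  urea hydrolysis: - vs V — variable for at least one, does not separate.
  Motility: - vs - — same for both, does not separate.
  nitrate reduction: Cardiobacterium hominis -, Haemophilus parainfluenzae + — discriminates.
  X+V req.: - vs - — same for both, does not separate.

nitrate reduction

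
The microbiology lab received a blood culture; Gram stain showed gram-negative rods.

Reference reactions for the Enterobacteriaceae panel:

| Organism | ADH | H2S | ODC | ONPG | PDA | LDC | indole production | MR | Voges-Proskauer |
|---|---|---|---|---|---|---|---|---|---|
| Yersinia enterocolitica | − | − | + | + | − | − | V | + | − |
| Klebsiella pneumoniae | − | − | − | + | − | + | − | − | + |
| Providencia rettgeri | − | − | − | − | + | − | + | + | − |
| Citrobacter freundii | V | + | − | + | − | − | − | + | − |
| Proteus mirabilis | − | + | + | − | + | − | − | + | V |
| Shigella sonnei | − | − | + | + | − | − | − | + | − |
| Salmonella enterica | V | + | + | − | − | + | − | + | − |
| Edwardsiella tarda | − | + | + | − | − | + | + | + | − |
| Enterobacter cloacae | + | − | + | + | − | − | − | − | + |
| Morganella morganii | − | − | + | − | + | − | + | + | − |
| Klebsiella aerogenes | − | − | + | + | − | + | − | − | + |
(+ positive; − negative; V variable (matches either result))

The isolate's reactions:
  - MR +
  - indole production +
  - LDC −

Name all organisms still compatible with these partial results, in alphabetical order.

Morganella morganii, Providencia rettgeri, Yersinia enterocolitica

indole production +: excludes 7 organisms — 4 left.
MR +: all 4 remaining candidates are consistent.
LDC −: excludes Edwardsiella tarda — 3 left.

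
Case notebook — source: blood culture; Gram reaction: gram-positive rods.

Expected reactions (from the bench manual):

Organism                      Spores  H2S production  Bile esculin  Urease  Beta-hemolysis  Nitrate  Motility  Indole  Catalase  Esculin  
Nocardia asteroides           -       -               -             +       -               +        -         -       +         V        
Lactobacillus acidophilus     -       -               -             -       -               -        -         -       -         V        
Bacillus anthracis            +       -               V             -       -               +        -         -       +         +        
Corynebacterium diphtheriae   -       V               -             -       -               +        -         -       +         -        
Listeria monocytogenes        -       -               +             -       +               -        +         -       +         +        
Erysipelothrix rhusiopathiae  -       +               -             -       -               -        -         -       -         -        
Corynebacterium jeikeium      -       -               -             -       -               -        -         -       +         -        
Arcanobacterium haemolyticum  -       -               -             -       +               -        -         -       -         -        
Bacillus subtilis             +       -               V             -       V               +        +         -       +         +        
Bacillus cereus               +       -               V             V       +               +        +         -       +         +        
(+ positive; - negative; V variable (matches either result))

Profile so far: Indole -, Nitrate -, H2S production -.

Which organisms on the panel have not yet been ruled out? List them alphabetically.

H2S production -: excludes Erysipelothrix rhusiopathiae — 9 left.
Nitrate -: excludes 5 organisms — 4 left.
Indole -: all 4 remaining candidates are consistent.

Arcanobacterium haemolyticum, Corynebacterium jeikeium, Lactobacillus acidophilus, Listeria monocytogenes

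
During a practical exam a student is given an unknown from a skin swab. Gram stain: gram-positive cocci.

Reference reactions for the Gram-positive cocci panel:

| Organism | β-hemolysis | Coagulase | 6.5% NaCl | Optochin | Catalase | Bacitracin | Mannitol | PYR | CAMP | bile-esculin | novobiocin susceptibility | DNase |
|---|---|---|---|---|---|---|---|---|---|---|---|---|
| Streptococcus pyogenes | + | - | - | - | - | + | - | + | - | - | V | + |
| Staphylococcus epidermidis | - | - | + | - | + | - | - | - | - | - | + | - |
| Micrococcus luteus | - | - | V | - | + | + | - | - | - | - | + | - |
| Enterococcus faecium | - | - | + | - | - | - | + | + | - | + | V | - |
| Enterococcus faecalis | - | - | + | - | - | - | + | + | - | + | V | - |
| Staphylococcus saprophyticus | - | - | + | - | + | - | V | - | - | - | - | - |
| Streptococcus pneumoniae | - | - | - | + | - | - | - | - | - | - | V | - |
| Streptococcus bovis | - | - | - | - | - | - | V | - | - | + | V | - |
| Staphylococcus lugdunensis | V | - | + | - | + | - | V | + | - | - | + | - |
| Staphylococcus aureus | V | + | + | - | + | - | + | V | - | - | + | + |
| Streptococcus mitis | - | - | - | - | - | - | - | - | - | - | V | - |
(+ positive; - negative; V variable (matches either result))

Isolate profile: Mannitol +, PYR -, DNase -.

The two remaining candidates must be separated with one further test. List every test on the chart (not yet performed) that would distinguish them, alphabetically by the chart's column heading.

PYR -: excludes Streptococcus pyogenes, Enterococcus faecium, Enterococcus faecalis, Staphylococcus lugdunensis — 7 left.
Mannitol +: excludes Staphylococcus epidermidis, Micrococcus luteus, Streptococcus pneumoniae, Streptococcus mitis — 3 left.
DNase -: excludes Staphylococcus aureus — 2 left.
Two candidates remain: Staphylococcus saprophyticus and Streptococcus bovis.
  β-hemolysis: - vs - — same for both, does not separate.
  Coagulase: - vs - — same for both, does not separate.
  6.5% NaCl: Staphylococcus saprophyticus +, Streptococcus bovis - — discriminates.
  Optochin: - vs - — same for both, does not separate.
  Catalase: Staphylococcus saprophyticus +, Streptococcus bovis - — discriminates.
  Bacitracin: - vs - — same for both, does not separate.
  CAMP: - vs - — same for both, does not separate.
  bile-esculin: Staphylococcus saprophyticus -, Streptococcus bovis + — discriminates.
  novobiocin susceptibility: - vs V — variable for at least one, does not separate.

6.5% NaCl, bile-esculin, Catalase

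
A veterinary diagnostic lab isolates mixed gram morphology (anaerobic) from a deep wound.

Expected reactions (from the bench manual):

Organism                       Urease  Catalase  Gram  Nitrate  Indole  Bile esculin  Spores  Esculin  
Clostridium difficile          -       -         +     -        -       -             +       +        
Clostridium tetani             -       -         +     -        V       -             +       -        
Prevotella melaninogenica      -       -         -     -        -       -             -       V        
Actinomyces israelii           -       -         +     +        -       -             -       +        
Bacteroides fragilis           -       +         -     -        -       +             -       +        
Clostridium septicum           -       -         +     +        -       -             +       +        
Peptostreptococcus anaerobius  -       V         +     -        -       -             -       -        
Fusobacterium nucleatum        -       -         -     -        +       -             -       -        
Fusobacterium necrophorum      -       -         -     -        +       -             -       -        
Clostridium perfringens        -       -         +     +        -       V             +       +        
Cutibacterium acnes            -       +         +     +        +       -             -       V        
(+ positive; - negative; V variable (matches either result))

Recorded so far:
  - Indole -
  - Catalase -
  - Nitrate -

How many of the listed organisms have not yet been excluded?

Catalase -: excludes Bacteroides fragilis, Cutibacterium acnes — 9 left.
Indole -: excludes Fusobacterium nucleatum, Fusobacterium necrophorum — 7 left.
Nitrate -: excludes Actinomyces israelii, Clostridium septicum, Clostridium perfringens — 4 left.
Still consistent: Clostridium difficile, Clostridium tetani, Peptostreptococcus anaerobius, Prevotella melaninogenica.

4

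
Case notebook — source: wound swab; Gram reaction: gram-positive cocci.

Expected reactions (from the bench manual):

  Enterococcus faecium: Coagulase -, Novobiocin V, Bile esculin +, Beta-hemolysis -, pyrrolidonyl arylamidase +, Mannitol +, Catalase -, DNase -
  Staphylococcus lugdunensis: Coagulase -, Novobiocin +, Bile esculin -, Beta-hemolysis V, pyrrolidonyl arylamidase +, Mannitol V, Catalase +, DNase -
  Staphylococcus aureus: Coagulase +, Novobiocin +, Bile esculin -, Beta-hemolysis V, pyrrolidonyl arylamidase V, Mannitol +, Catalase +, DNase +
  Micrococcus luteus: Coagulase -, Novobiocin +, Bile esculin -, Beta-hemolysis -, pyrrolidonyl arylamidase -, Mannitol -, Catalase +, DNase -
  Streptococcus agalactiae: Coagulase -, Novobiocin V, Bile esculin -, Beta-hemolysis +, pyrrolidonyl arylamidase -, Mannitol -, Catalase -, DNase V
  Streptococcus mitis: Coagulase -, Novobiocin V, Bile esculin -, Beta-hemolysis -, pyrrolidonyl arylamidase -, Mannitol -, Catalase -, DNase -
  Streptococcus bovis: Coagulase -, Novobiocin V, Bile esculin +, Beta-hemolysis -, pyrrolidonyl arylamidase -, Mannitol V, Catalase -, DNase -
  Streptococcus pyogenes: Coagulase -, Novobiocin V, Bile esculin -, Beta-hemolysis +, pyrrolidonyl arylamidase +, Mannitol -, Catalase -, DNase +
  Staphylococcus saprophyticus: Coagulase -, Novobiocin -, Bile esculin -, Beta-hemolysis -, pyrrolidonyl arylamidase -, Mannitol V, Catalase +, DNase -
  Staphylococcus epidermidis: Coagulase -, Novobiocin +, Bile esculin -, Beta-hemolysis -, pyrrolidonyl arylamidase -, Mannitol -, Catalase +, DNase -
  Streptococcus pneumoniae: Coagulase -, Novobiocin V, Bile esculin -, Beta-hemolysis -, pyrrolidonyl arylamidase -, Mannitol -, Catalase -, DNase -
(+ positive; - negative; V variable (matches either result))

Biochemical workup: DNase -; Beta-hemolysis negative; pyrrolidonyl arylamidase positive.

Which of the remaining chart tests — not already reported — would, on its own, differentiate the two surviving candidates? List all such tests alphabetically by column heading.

Bile esculin, Catalase

pyrrolidonyl arylamidase +: excludes 7 organisms — 4 left.
DNase -: excludes Staphylococcus aureus, Streptococcus pyogenes — 2 left.
Beta-hemolysis -: all 2 remaining candidates are consistent.
Two candidates remain: Enterococcus faecium and Staphylococcus lugdunensis.
  Coagulase: - vs - — same for both, does not separate.
  Novobiocin: V vs + — variable for at least one, does not separate.
  Bile esculin: Enterococcus faecium +, Staphylococcus lugdunensis - — discriminates.
  Mannitol: + vs V — variable for at least one, does not separate.
  Catalase: Enterococcus faecium -, Staphylococcus lugdunensis + — discriminates.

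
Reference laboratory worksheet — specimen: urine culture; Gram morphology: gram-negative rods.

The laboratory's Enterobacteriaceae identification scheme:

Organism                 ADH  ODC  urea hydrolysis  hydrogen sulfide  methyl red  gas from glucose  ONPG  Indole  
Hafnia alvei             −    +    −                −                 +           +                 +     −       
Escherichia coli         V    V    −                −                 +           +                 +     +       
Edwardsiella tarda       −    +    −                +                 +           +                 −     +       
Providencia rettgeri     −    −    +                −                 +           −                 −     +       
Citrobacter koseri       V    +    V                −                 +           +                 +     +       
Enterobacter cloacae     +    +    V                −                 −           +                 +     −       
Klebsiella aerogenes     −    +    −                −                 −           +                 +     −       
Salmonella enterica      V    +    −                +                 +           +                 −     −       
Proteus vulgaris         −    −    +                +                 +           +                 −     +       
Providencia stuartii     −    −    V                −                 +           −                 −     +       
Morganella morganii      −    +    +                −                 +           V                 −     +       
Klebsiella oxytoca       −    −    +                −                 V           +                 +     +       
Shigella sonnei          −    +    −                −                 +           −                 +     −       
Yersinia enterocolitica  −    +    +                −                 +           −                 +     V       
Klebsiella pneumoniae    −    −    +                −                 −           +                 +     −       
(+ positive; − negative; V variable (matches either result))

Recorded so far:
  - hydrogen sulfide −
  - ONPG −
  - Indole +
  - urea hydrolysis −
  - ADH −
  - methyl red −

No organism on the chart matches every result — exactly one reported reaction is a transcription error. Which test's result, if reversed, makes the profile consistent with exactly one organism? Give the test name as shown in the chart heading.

methyl red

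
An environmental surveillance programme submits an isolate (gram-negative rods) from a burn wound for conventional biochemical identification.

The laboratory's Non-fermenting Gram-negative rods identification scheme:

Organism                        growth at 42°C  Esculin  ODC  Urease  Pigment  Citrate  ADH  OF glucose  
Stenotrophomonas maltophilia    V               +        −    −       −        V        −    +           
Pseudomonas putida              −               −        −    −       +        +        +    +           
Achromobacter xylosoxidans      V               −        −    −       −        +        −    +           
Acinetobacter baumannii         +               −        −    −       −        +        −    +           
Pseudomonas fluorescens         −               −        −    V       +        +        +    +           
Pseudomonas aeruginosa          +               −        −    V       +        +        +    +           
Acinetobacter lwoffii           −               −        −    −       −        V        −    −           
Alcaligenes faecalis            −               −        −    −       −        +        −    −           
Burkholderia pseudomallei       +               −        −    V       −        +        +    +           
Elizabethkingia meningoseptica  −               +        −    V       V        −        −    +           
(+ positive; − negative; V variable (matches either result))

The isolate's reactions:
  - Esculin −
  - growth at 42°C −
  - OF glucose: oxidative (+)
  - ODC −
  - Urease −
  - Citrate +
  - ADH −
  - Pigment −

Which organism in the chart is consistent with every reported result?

growth at 42°C −: excludes Acinetobacter baumannii, Pseudomonas aeruginosa, Burkholderia pseudomallei — 7 left.
OF glucose +: excludes Acinetobacter lwoffii, Alcaligenes faecalis — 5 left.
Urease −: all 5 remaining candidates are consistent.
Citrate +: excludes Elizabethkingia meningoseptica — 4 left.
Pigment −: excludes Pseudomonas putida, Pseudomonas fluorescens — 2 left.
ODC −: all 2 remaining candidates are consistent.
Esculin −: excludes Stenotrophomonas maltophilia — 1 left.
ADH −: the one remaining candidate is consistent.

Achromobacter xylosoxidans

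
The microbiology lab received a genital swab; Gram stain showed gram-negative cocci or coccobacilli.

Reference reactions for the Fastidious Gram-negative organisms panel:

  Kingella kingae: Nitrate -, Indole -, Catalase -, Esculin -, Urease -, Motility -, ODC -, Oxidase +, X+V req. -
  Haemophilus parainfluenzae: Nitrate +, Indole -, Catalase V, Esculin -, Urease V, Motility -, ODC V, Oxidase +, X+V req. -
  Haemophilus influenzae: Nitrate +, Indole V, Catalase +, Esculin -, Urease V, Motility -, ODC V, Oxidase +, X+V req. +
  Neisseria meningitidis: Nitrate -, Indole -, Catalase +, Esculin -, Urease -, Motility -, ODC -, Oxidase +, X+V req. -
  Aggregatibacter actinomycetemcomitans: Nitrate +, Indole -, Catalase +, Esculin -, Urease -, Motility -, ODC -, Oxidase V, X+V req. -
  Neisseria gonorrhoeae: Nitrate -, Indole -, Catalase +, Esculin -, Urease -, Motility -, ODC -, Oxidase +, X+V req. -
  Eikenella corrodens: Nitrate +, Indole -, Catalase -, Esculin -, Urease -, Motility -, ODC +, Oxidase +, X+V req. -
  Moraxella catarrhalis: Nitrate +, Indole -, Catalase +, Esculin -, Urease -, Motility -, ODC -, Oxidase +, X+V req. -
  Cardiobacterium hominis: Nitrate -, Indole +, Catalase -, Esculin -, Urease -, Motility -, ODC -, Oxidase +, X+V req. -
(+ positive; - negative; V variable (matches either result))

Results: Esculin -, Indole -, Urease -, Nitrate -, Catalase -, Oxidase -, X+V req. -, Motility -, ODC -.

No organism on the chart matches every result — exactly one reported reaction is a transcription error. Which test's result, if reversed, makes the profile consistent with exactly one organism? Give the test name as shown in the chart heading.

Oxidase

As reported, no row in the chart matches all 9 reactions.
Reversing Catalase → still no organism matches.
Reversing X+V req. → still no organism matches.
Reversing Urease → still no organism matches.
Reversing Esculin → still no organism matches.
Reversing Nitrate → still no organism matches.
Reversing Motility → still no organism matches.
Reversing Oxidase (to +) → unique match: Kingella kingae.
Reversing ODC → still no organism matches.
Reversing Indole → still no organism matches.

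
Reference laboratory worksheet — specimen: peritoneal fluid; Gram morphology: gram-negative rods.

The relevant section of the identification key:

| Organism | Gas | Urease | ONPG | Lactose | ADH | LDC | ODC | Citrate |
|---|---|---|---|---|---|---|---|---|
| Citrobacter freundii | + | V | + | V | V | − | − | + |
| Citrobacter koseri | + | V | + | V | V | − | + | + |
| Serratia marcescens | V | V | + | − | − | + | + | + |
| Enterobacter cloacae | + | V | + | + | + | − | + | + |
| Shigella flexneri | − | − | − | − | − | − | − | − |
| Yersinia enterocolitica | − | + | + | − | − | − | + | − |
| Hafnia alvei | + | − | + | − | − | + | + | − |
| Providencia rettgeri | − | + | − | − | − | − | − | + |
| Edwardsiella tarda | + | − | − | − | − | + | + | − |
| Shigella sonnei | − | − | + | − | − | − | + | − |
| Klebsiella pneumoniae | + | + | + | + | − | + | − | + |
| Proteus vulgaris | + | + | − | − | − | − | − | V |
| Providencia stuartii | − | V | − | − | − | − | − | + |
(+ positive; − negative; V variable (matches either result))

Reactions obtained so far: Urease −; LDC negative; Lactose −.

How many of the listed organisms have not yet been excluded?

Urease −: excludes Yersinia enterocolitica, Providencia rettgeri, Klebsiella pneumoniae, Proteus vulgaris — 9 left.
LDC −: excludes Serratia marcescens, Hafnia alvei, Edwardsiella tarda — 6 left.
Lactose −: excludes Enterobacter cloacae — 5 left.
Still consistent: Citrobacter freundii, Citrobacter koseri, Providencia stuartii, Shigella flexneri, Shigella sonnei.

5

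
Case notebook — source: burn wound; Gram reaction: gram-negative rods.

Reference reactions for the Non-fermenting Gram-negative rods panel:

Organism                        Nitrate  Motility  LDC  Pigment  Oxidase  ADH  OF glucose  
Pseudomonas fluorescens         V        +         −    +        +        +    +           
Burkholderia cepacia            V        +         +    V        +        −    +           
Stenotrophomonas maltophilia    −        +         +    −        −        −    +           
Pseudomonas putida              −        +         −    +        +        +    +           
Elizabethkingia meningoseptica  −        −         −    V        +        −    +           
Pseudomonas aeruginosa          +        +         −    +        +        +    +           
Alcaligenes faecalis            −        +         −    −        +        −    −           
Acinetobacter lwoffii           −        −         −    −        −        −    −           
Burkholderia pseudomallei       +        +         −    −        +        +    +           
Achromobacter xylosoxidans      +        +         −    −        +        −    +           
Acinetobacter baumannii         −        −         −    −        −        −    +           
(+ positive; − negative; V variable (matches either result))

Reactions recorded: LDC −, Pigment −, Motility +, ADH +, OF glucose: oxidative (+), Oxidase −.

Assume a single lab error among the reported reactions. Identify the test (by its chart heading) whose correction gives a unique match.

Oxidase

As reported, no row in the chart matches all 6 reactions.
Reversing LDC → still no organism matches.
Reversing OF glucose → still no organism matches.
Reversing Pigment → still no organism matches.
Reversing Oxidase (to +) → unique match: Burkholderia pseudomallei.
Reversing ADH → still no organism matches.
Reversing Motility → still no organism matches.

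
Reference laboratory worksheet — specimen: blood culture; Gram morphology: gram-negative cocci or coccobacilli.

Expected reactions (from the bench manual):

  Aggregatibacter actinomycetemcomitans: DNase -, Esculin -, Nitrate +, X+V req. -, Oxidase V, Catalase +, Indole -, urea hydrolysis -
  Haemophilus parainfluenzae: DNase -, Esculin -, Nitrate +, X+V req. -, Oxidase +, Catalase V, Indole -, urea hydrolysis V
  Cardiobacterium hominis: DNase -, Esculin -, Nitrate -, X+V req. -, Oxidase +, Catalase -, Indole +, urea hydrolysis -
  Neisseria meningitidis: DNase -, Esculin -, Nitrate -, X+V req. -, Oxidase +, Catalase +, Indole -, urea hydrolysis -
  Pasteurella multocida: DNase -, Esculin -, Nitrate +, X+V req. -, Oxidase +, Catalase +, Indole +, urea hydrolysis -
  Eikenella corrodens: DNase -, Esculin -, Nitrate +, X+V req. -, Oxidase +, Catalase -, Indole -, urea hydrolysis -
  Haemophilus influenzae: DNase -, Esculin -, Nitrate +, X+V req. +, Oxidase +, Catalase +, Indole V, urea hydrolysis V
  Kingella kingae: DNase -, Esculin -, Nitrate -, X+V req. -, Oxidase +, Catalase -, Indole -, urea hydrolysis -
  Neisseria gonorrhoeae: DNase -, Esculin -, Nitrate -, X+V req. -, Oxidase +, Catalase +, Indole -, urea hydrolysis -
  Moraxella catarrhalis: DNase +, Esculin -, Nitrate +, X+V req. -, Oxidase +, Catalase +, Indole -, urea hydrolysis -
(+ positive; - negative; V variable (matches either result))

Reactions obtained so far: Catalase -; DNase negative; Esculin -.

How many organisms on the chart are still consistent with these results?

4

Esculin -: all 10 remaining candidates are consistent.
Catalase -: excludes 6 organisms — 4 left.
DNase -: all 4 remaining candidates are consistent.
Still consistent: Cardiobacterium hominis, Eikenella corrodens, Haemophilus parainfluenzae, Kingella kingae.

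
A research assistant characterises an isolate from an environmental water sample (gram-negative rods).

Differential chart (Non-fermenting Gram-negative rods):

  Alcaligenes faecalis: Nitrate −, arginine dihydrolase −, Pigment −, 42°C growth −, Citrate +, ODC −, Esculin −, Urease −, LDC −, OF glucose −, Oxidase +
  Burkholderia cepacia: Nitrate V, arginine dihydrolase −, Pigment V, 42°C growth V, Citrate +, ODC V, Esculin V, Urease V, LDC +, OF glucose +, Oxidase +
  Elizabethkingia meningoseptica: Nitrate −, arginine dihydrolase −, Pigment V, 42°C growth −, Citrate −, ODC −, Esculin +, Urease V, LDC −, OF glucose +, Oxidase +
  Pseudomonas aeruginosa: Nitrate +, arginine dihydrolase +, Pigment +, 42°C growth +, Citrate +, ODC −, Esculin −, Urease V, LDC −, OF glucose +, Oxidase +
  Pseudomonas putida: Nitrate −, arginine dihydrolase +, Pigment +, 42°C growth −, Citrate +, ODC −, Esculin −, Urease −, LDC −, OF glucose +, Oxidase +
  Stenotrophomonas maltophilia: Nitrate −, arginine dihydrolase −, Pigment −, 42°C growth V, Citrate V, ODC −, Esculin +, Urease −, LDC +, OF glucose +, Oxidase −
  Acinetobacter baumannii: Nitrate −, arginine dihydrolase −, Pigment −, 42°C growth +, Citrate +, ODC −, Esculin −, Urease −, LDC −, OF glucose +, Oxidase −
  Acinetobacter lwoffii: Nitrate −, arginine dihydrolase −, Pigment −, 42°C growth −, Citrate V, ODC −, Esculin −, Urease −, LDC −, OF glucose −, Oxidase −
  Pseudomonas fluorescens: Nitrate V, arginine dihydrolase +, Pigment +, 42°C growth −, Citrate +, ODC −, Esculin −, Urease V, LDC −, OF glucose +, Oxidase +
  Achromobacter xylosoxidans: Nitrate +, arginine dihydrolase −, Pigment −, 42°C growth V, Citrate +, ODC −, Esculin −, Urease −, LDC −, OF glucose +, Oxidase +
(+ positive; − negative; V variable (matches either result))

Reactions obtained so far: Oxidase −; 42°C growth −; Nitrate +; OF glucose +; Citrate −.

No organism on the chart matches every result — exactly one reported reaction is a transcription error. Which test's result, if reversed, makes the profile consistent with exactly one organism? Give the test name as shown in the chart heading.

Nitrate

As reported, no row in the chart matches all 5 reactions.
Reversing 42°C growth → still no organism matches.
Reversing Nitrate (to −) → unique match: Stenotrophomonas maltophilia.
Reversing Citrate → still no organism matches.
Reversing Oxidase → still no organism matches.
Reversing OF glucose → still no organism matches.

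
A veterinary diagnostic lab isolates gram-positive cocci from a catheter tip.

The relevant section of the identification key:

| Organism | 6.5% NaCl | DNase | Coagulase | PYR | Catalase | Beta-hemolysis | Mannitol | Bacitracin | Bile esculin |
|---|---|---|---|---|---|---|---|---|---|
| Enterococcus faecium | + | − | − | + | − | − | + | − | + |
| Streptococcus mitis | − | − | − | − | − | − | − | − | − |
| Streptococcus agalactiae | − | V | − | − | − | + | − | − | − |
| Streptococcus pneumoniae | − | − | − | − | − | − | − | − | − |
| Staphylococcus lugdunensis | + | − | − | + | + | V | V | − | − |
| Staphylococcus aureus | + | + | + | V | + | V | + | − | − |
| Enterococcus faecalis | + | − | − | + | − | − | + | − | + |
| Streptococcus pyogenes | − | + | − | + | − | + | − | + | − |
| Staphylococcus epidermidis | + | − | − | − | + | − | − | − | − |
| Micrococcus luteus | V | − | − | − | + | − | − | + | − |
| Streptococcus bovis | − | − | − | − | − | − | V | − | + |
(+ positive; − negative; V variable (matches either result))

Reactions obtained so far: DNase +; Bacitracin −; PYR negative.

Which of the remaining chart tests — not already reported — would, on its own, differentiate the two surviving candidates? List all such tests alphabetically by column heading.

6.5% NaCl, Catalase, Coagulase, Mannitol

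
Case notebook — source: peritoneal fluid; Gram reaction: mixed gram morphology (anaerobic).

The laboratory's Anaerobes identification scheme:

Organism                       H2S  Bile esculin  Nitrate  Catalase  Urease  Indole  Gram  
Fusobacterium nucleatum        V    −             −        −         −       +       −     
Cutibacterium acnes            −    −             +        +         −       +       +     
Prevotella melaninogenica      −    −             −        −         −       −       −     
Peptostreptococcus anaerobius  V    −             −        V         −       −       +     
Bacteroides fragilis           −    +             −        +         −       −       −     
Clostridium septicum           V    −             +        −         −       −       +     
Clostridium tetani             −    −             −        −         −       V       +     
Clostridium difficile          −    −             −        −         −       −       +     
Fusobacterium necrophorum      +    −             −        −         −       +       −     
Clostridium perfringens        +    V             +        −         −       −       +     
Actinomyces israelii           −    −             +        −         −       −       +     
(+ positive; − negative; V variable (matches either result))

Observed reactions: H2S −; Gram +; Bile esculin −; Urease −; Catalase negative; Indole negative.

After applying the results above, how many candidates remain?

Catalase −: excludes Cutibacterium acnes, Bacteroides fragilis — 9 left.
Bile esculin −: all 9 remaining candidates are consistent.
H2S −: excludes Fusobacterium necrophorum, Clostridium perfringens — 7 left.
Gram +: excludes Fusobacterium nucleatum, Prevotella melaninogenica — 5 left.
Indole −: all 5 remaining candidates are consistent.
Urease −: all 5 remaining candidates are consistent.
Still consistent: Actinomyces israelii, Clostridium difficile, Clostridium septicum, Clostridium tetani, Peptostreptococcus anaerobius.

5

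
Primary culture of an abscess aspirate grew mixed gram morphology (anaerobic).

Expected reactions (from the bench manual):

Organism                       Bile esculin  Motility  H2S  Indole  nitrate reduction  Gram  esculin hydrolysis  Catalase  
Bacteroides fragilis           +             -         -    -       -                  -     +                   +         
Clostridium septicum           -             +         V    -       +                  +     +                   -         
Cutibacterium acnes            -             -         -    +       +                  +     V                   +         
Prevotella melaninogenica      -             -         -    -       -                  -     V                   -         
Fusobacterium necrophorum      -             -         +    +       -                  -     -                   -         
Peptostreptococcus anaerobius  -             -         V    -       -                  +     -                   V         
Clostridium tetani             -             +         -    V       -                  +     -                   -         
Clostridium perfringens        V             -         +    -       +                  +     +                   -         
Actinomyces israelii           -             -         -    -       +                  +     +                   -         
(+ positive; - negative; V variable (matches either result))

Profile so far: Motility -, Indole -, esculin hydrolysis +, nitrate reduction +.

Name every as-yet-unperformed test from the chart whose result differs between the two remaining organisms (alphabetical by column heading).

H2S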